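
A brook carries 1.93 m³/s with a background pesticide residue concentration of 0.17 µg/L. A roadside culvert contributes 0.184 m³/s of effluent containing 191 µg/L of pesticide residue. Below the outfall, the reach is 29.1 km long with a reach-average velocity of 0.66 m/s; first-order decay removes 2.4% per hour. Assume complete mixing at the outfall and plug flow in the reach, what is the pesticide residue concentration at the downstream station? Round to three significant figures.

12.5 µg/L

Conservation of mass: C = (1.930·0.1700 + 0.1840·191.0) / 2.114 = 35.47/2.114 = 16.78 µg/L.
Travel time t = 29.1·1000 / 0.66 = 44090 s = 12.25 h.
2.4%/h lost → k = −ln(1 − 0.024) = 0.02429 h⁻¹.
Applying C = C₀e^(−kt): 16.78 × 0.7427 = 12.46 µg/L.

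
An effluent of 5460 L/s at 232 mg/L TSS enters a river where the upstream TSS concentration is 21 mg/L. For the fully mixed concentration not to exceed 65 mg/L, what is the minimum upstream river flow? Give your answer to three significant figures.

20700 L/s

Set C_mix = 65: (Q·21.00 + 5460·232.0) / (Q + 5460) = 65
→ Q = 5460·(232.0 − 65)/(65 − 21.00) = 20720 L/s.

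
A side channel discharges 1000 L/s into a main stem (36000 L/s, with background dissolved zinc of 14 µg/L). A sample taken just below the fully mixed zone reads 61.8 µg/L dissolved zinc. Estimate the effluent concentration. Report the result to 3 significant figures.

1780 µg/L

Mass balance: 36000·14.00 + 1000·Cₑ = 37000·61.80
→ Cₑ = (37000·61.80 − 36000·14.00) / 1000 = 1783 µg/L.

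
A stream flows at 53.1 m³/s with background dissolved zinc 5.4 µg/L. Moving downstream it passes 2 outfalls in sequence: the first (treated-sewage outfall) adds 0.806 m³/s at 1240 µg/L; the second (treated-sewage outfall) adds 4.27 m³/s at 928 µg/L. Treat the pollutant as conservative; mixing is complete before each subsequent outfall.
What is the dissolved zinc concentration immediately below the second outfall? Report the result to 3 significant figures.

90.2 µg/L

After outfall 1: Q = 53.10 + 0.8060 = 53.91 m³/s; C = (53.10·5.400 + 0.8060·1240)/53.91 = 23.86 µg/L.
After outfall 2: Q = 53.91 + 4.270 = 58.18 m³/s; C = (53.91·23.86 + 4.270·928.0)/58.18 = 90.22 µg/L.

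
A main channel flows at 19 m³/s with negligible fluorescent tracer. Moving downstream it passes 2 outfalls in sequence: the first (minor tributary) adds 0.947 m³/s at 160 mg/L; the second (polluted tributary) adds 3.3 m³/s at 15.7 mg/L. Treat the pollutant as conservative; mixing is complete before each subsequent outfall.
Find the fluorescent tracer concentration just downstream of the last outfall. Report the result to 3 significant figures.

8.75 mg/L

After outfall 1: Q = 19.00 + 0.9470 = 19.95 m³/s; C = (19.00·0 + 0.9470·160.0)/19.95 = 7.596 mg/L.
After outfall 2: Q = 19.95 + 3.300 = 23.25 m³/s; C = (19.95·7.596 + 3.300·15.70)/23.25 = 8.747 mg/L.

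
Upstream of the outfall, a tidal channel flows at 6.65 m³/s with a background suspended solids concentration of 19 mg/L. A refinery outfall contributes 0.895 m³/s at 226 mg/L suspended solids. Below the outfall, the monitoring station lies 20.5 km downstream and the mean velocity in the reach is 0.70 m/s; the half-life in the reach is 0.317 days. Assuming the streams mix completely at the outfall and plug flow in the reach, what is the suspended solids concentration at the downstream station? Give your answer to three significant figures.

20.8 mg/L

Mass balance: C = (6.650·19.00 + 0.8950·226.0) / 7.545 = 328.6/7.545 = 43.55 mg/L.
Travel time t = 20.5·1000 / 0.70 = 29290 s = 8.135 h.
Half-life 0.317 d → k = ln 2 / 0.317 = 2.187 d⁻¹.
After decay, C = 43.55 × e^(−kt) = 43.55 × 0.4766 = 20.76 mg/L.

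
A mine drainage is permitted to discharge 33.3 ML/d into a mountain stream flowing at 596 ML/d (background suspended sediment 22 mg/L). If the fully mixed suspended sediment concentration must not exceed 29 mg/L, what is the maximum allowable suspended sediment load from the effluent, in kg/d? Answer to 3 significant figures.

5140 kg/d

Mass balance at the limit: 596.0·22.00 + 33.30·Cₑ = 629.3·29 → Cₑ = 154.3 mg/L.
33.30 ML/d = 0.3854 m³/s. Load = 0.3854 m³/s × 154.3 g/m³ × 86 400 s/d = 5138 kg/d.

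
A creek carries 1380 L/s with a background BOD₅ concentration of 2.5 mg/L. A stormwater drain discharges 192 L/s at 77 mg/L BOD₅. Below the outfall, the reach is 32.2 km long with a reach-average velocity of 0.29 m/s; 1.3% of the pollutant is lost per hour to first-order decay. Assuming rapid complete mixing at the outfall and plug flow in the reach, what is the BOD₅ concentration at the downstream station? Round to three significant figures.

Mixed concentration C = ΣQC/ΣQ = (1380·2.500 + 192.0·77.00) / 1572 = 18230/1572 = 11.60 mg/L.
Travel time t = 32.2·1000 / 0.29 = 111000 s = 30.84 h.
1.3%/h lost → k = −ln(1 − 0.013) = 0.01309 h⁻¹.
Applying C = C₀e^(−kt): 11.60 × 0.6679 = 7.747 mg/L.

7.75 mg/L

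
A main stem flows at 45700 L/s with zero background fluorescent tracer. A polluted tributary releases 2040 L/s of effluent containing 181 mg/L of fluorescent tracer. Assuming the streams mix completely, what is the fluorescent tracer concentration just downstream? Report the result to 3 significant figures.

Flow-weighted average: C = (45700·0 + 2040·181.0) / 47740 = 369200/47740 = 7.734 mg/L.

7.73 mg/L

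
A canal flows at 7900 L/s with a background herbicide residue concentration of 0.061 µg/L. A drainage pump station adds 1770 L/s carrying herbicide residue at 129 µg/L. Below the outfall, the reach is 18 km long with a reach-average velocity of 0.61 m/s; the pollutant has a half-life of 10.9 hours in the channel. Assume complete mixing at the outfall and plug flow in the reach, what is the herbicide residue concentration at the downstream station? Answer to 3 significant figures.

Conservation of mass: C = (7900·0.06100 + 1770·129.0) / 9670 = 228800/9670 = 23.66 µg/L.
Travel time t = 18·1000 / 0.61 = 29510 s = 8.197 h.
Half-life 10.9 h → k = ln 2 / 10.9 = 0.06359 h⁻¹ = 1.526 d⁻¹.
First-order decay: C = 23.66·exp(−k·t) = 23.66·0.5938 = 14.05 µg/L.

14.1 µg/L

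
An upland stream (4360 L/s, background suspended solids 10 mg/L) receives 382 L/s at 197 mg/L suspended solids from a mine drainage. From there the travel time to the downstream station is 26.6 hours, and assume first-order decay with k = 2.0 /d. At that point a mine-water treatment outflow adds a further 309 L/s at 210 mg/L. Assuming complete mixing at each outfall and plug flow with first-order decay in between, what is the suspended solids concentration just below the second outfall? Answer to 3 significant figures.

15.4 mg/L

Mass balance: C = (4360·10.00 + 382.0·197.0) / 4742 = 118900/4742 = 25.06 mg/L; combined flow 4742 L/s.
Applying C = C₀e^(−kt): 25.06 × 0.1090 = 2.731 mg/L.
Second outfall: C = (4742·2.731 + 309.0·210.0)/5051 = 15.41 mg/L.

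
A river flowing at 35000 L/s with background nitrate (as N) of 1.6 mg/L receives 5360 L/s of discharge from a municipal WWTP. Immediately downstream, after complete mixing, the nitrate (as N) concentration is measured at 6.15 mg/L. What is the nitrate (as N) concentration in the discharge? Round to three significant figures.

Mass balance: 35000·1.600 + 5360·Cₑ = 40360·6.150
→ Cₑ = (40360·6.150 − 35000·1.600) / 5360 = 35.86 mg/L.

35.9 mg/L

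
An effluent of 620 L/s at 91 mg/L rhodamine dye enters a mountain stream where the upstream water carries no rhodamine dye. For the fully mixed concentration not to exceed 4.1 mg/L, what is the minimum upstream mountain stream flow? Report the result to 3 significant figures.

Set C_mix = 4.1: (Q·0 + 620.0·91.00) / (Q + 620.0) = 4.1
→ Q = 620.0·(91.00 − 4.1)/(4.1 − 0) = 13140 L/s.

13100 L/s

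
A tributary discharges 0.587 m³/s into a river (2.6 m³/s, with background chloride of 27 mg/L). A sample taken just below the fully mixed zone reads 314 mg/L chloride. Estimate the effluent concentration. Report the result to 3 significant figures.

1590 mg/L

Mass balance: 2.600·27.00 + 0.5870·Cₑ = 3.187·314.0
→ Cₑ = (3.187·314.0 − 2.600·27.00) / 0.5870 = 1585 mg/L.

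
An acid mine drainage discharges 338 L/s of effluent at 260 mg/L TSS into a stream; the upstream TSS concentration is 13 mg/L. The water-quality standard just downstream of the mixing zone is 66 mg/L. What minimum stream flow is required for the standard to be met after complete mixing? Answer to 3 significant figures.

Set C_mix = 66: (Q·13.00 + 338.0·260.0) / (Q + 338.0) = 66
→ Q = 338.0·(260.0 − 66)/(66 − 13.00) = 1237 L/s.

1240 L/s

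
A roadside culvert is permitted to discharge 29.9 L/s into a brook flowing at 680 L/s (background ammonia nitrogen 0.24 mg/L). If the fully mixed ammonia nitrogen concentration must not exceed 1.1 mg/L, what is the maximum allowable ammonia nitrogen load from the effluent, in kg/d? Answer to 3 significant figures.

Mass balance at the limit: 680.0·0.2400 + 29.90·Cₑ = 709.9·1.1 → Cₑ = 20.66 mg/L.
29.90 L/s = 0.02990 m³/s. Load = 0.02990 m³/s × 20.66 g/m³ × 86 400 s/d = 53.37 kg/d.

53.4 kg/d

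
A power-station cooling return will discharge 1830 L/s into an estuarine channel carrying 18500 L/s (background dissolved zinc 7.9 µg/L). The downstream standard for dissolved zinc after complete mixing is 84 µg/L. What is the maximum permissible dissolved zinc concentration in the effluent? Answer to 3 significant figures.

At the limit, (Qr·Cr + Qe·Cₑ)/(Qr + Qe) = 84:
Cₑ = (20330·84 − 18500·7.900) / 1830 = 853.3 µg/L.

853 µg/L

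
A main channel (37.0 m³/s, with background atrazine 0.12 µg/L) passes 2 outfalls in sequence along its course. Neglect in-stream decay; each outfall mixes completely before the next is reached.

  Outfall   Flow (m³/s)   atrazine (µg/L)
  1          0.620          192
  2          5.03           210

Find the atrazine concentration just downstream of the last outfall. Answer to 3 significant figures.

27.7 µg/L

Outfall 1: combined Q = 37.62 m³/s; C = (37.00·0.1200 + 0.6200·192.0)/37.62 = 3.282 µg/L.
Outfall 2: combined Q = 42.65 m³/s; C = (37.62·3.282 + 5.030·210.0)/42.65 = 27.66 µg/L.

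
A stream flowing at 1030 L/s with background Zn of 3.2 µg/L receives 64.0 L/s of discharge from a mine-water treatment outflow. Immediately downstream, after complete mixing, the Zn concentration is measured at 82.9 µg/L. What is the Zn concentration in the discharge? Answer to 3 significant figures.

1370 µg/L

Mass balance: 1030·3.200 + 64.00·Cₑ = 1094·82.90
→ Cₑ = (1094·82.90 − 1030·3.200) / 64.00 = 1366 µg/L.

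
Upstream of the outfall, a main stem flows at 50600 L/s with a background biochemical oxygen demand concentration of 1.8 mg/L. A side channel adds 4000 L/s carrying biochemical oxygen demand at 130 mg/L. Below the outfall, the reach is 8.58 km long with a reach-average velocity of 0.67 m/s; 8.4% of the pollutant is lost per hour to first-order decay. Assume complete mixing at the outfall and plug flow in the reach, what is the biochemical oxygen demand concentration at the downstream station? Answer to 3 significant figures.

Conservation of mass: C = (50600·1.800 + 4000·130.0) / 54600 = 611100/54600 = 11.19 mg/L.
Travel time t = 8.58·1000 / 0.67 = 12810 s = 3.557 h.
8.4%/h lost → k = −ln(1 − 0.084) = 0.08774 h⁻¹.
Applying C = C₀e^(−kt): 11.19 × 0.7319 = 8.191 mg/L.

8.19 mg/L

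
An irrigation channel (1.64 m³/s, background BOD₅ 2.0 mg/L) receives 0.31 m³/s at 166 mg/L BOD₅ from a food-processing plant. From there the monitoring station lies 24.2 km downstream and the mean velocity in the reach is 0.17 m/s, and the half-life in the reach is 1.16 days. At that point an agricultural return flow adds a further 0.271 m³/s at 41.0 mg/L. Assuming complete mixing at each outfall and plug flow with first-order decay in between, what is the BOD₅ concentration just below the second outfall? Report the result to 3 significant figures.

14.2 mg/L

Mixed concentration C = ΣQC/ΣQ = (1.640·2.000 + 0.3100·166.0) / 1.950 = 54.74/1.950 = 28.07 mg/L; combined flow 1.950 m³/s.
Travel time t = 24.2·1000 / 0.17 = 142400 s = 39.54 h.
Half-life 1.16 d → k = ln 2 / 1.16 = 0.5975 d⁻¹.
Decay over the reach: 28.07·exp(−kt) = 28.07·0.3736 = 10.49 mg/L.
Second outfall: C = (1.950·10.49 + 0.2710·41.00)/2.221 = 14.21 mg/L.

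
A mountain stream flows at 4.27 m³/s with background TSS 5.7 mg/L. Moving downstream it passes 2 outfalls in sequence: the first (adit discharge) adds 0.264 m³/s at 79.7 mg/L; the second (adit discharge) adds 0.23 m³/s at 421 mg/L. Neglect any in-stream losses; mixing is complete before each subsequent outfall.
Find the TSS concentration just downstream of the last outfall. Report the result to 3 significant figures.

29.9 mg/L

Below outfall 1: Q → 4.534 m³/s, C = (4.270·5.700 + 0.2640·79.70)/4.534 = 10.01 mg/L.
Below outfall 2: Q → 4.764 m³/s, C = (4.534·10.01 + 0.2300·421.0)/4.764 = 29.85 mg/L.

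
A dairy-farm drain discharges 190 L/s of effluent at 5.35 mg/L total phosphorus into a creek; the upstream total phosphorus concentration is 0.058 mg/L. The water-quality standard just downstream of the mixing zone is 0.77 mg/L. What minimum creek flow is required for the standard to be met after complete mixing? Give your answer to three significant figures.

Set C_mix = 0.77: (Q·0.05800 + 190.0·5.350) / (Q + 190.0) = 0.77
→ Q = 190.0·(5.350 − 0.77)/(0.77 − 0.05800) = 1222 L/s.

1220 L/s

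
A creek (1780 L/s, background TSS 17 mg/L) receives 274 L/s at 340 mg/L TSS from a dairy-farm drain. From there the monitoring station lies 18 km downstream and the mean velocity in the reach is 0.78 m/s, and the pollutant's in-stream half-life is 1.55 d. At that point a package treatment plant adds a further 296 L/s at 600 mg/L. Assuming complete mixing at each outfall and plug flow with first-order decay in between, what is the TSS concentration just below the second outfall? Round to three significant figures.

122 mg/L

Mixed concentration C = ΣQC/ΣQ = (1780·17.00 + 274.0·340.0) / 2054 = 123400/2054 = 60.09 mg/L; combined flow 2054 L/s.
Travel time t = 18·1000 / 0.78 = 23080 s = 6.410 h.
Half-life 1.55 d → k = ln 2 / 1.55 = 0.4472 d⁻¹.
After decay, C = 60.09 × e^(−kt) = 60.09 × 0.8874 = 53.32 mg/L.
Second outfall: C = (2054·53.32 + 296.0·600.0)/2350 = 122.2 mg/L.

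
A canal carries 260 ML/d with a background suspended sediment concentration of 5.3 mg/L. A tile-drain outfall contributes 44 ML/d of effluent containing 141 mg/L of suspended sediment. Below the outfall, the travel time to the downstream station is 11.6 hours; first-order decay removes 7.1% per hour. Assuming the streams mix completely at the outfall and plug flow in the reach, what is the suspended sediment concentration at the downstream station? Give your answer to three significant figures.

10.6 mg/L

Mass balance: C = (260.0·5.300 + 44.00·141.0) / 304.0 = 7582/304.0 = 24.94 mg/L.
7.1%/h lost → k = −ln(1 − 0.071) = 0.07365 h⁻¹.
After decay, C = 24.94 × e^(−kt) = 24.94 × 0.4256 = 10.61 mg/L.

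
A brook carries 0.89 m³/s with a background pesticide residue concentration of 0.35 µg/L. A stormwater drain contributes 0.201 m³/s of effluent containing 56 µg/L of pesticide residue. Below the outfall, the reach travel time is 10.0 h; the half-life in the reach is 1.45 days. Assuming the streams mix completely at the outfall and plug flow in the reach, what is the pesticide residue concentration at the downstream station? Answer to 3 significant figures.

Conservation of mass: C = (0.8900·0.3500 + 0.2010·56.00) / 1.091 = 11.57/1.091 = 10.60 µg/L.
Half-life 1.45 d → k = ln 2 / 1.45 = 0.4780 d⁻¹.
Applying C = C₀e^(−kt): 10.60 × 0.8194 = 8.688 µg/L.

8.69 µg/L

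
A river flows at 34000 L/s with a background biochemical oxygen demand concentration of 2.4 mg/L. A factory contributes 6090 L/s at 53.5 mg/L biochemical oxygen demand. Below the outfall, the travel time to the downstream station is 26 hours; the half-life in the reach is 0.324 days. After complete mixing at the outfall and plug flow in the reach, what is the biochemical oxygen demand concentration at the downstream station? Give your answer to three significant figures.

1.00 mg/L

Mass balance: C = (34000·2.400 + 6090·53.50) / 40090 = 407400/40090 = 10.16 mg/L.
Half-life 0.324 d → k = ln 2 / 0.324 = 2.139 d⁻¹.
After decay, C = 10.16 × e^(−kt) = 10.16 × 0.09851 = 1.001 mg/L.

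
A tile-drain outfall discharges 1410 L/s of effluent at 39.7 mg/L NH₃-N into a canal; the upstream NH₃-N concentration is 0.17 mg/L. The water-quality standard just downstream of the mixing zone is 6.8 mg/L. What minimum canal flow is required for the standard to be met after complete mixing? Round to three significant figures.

7000 L/s

Set C_mix = 6.8: (Q·0.1700 + 1410·39.70) / (Q + 1410) = 6.8
→ Q = 1410·(39.70 − 6.8)/(6.8 − 0.1700) = 6997 L/s.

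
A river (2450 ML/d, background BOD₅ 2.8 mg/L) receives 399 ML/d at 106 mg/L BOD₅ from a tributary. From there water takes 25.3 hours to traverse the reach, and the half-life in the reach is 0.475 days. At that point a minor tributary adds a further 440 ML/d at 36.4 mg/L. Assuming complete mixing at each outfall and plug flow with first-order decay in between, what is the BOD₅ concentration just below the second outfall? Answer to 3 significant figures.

8.08 mg/L

Conservation of mass: C = (2450·2.800 + 399.0·106.0) / 2849 = 49150/2849 = 17.25 mg/L; combined flow 2849 ML/d.
Half-life 0.475 d → k = ln 2 / 0.475 = 1.459 d⁻¹.
First-order decay: C = 17.25·exp(−k·t) = 17.25·0.2147 = 3.705 mg/L.
At the second outfall, C = (2849·3.705 + 440.0·36.40) / (2849 + 440.0) = 8.079 mg/L.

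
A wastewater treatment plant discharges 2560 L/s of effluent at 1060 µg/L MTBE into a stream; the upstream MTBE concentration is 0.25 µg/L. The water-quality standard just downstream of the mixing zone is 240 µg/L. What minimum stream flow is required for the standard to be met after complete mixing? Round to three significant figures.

Set C_mix = 240: (Q·0.2500 + 2560·1060) / (Q + 2560) = 240
→ Q = 2560·(1060 − 240)/(240 − 0.2500) = 8756 L/s.

8760 L/s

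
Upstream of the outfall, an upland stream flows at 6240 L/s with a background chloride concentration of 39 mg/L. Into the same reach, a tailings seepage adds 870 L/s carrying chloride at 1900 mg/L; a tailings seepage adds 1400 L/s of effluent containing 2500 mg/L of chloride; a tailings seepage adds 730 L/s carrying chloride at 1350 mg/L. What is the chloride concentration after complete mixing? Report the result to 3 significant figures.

Conservation of mass: C = (6240·39.00 + 870.0·1900 + 1400·2500 + 730.0·1350) / 9240 = 6382000/9240 = 690.7 mg/L.

691 mg/L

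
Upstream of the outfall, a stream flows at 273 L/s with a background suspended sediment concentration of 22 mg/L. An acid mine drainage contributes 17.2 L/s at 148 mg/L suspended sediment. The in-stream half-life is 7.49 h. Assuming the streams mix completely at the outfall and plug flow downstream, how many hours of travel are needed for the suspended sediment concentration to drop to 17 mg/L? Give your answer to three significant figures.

Flow-weighted average: C = (273.0·22.00 + 17.20·148.0) / 290.2 = 8552/290.2 = 29.47 mg/L.
Half-life 7.49 h → k = ln 2 / 7.49 = 0.09254 h⁻¹ = 2.221 d⁻¹.
29.47·exp(−k·t) = 17 → t = ln(29.47/17)/k = 21400 s = 5.944 h.

5.94 h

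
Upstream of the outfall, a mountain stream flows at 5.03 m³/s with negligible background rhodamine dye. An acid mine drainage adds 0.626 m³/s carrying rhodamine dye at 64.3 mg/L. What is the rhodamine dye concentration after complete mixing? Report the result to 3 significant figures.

7.12 mg/L

Conservation of mass: C = (5.030·0 + 0.6260·64.30) / 5.656 = 40.25/5.656 = 7.117 mg/L.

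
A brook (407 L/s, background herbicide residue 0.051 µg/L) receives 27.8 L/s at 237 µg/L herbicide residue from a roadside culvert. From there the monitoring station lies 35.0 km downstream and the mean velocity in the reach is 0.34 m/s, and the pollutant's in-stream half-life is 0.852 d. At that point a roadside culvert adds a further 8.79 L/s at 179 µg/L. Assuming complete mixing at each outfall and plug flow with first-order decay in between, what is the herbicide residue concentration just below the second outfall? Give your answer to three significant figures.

Flow-weighted average: C = (407.0·0.05100 + 27.80·237.0) / 434.8 = 6609/434.8 = 15.20 µg/L; combined flow 434.8 L/s.
Travel time t = 35.0·1000 / 0.34 = 102900 s = 28.59 h.
Half-life 0.852 d → k = ln 2 / 0.852 = 0.8136 d⁻¹.
First-order decay: C = 15.20·exp(−k·t) = 15.20·0.3793 = 5.766 µg/L.
At the second outfall, C = (434.8·5.766 + 8.790·179.0) / (434.8 + 8.790) = 9.199 µg/L.

9.20 µg/L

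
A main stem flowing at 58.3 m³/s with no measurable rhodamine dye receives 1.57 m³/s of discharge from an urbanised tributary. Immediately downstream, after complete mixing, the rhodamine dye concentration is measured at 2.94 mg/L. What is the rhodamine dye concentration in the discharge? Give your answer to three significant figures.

Mass balance: 58.30·0 + 1.570·Cₑ = 59.87·2.940
→ Cₑ = (59.87·2.940 − 58.30·0) / 1.570 = 112.1 mg/L.

112 mg/L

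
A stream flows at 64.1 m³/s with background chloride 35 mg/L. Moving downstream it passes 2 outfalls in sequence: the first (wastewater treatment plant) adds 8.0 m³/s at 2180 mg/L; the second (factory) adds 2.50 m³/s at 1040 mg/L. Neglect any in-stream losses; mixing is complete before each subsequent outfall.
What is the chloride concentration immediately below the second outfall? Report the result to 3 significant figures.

299 mg/L

Outfall 1: combined Q = 72.10 m³/s; C = (64.10·35.00 + 8.000·2180)/72.10 = 273.0 mg/L.
Outfall 2: combined Q = 74.60 m³/s; C = (72.10·273.0 + 2.500·1040)/74.60 = 298.7 mg/L.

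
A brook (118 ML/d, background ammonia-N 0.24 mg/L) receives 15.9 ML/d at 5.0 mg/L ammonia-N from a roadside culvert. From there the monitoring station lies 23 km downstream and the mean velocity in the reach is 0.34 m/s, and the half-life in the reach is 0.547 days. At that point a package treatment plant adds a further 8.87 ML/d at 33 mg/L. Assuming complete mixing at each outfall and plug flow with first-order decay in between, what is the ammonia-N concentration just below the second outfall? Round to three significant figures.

2.33 mg/L

Flow-weighted average: C = (118.0·0.2400 + 15.90·5.000) / 133.9 = 107.8/133.9 = 0.8052 mg/L; combined flow 133.9 ML/d.
Travel time t = 23·1000 / 0.34 = 67650 s = 18.79 h.
Half-life 0.547 d → k = ln 2 / 0.547 = 1.267 d⁻¹.
Decay over the reach: 0.8052·exp(−kt) = 0.8052·0.3708 = 0.2986 mg/L.
At the second outfall, C = (133.9·0.2986 + 8.870·33.00) / (133.9 + 8.870) = 2.330 mg/L.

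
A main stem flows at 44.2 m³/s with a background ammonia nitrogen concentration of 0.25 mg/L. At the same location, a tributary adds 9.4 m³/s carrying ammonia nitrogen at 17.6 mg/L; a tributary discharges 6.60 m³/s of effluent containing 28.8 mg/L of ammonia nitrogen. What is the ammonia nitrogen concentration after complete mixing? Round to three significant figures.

6.09 mg/L

After mixing, C = (44.20·0.2500 + 9.400·17.60 + 6.600·28.80) / 60.20 = 366.6/60.20 = 6.089 mg/L.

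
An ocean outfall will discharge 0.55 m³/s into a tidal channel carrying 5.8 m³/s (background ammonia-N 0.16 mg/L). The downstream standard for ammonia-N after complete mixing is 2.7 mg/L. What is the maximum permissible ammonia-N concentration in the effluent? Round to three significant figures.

At the limit, (Qr·Cr + Qe·Cₑ)/(Qr + Qe) = 2.7:
Cₑ = (6.350·2.7 − 5.800·0.1600) / 0.5500 = 29.49 mg/L.

29.5 mg/L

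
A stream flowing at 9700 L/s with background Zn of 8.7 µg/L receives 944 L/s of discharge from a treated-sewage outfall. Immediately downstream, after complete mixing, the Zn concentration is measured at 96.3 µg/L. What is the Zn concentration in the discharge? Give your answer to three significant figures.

996 µg/L

Mass balance: 9700·8.700 + 944.0·Cₑ = 10640·96.30
→ Cₑ = (10640·96.30 − 9700·8.700) / 944.0 = 996.4 µg/L.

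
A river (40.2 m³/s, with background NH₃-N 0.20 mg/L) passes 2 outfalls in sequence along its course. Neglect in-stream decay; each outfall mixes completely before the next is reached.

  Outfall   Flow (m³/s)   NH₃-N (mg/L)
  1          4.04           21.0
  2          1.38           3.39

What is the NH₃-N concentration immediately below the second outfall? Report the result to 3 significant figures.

Below outfall 1: Q → 44.24 m³/s, C = (40.20·0.2000 + 4.040·21.00)/44.24 = 2.099 mg/L.
Below outfall 2: Q → 45.62 m³/s, C = (44.24·2.099 + 1.380·3.390)/45.62 = 2.138 mg/L.

2.14 mg/L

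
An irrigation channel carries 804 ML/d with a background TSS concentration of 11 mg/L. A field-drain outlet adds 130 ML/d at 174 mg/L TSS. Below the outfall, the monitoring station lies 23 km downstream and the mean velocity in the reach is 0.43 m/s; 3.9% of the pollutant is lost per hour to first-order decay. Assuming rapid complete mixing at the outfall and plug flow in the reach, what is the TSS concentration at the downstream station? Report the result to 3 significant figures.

18.7 mg/L

Mass balance: C = (804.0·11.00 + 130.0·174.0) / 934.0 = 31460/934.0 = 33.69 mg/L.
Travel time t = 23·1000 / 0.43 = 53490 s = 14.86 h.
3.9%/h lost → k = −ln(1 − 0.039) = 0.03978 h⁻¹.
First-order decay: C = 33.69·exp(−k·t) = 33.69·0.5537 = 18.65 mg/L.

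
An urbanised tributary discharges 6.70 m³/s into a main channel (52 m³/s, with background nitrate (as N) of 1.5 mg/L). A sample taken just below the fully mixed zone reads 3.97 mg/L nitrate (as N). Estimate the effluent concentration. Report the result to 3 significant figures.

Mass balance: 52.00·1.500 + 6.700·Cₑ = 58.70·3.970
→ Cₑ = (58.70·3.970 − 52.00·1.500) / 6.700 = 23.14 mg/L.

23.1 mg/L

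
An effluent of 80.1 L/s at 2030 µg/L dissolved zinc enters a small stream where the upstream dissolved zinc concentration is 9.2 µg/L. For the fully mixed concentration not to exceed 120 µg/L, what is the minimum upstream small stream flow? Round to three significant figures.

Set C_mix = 120: (Q·9.200 + 80.10·2030) / (Q + 80.10) = 120
→ Q = 80.10·(2030 − 120)/(120 − 9.200) = 1381 L/s.

1380 L/s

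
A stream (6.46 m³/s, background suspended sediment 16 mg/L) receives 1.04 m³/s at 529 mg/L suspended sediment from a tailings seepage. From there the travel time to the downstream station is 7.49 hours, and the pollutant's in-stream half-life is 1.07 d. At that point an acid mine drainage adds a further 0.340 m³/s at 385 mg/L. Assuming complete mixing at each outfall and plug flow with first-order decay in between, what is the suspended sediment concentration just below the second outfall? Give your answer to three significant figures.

Flow-weighted average: C = (6.460·16.00 + 1.040·529.0) / 7.500 = 653.5/7.500 = 87.14 mg/L; combined flow 7.500 m³/s.
Half-life 1.07 d → k = ln 2 / 1.07 = 0.6478 d⁻¹.
Applying C = C₀e^(−kt): 87.14 × 0.8170 = 71.19 mg/L.
Second outfall: C = (7.500·71.19 + 0.3400·385.0)/7.840 = 84.80 mg/L.

84.8 mg/L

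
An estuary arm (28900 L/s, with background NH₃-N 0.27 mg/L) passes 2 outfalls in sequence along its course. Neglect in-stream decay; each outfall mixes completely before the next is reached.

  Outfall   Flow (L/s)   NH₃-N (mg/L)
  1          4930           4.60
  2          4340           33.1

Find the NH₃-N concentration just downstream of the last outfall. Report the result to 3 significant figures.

4.56 mg/L

Below outfall 1: Q → 33830 L/s, C = (28900·0.2700 + 4930·4.600)/33830 = 0.9010 mg/L.
Below outfall 2: Q → 38170 L/s, C = (33830·0.9010 + 4340·33.10)/38170 = 4.562 mg/L.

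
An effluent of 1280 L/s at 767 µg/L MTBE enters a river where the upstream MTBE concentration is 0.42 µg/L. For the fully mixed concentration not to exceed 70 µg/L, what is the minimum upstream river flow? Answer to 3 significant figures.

Set C_mix = 70: (Q·0.4200 + 1280·767.0) / (Q + 1280) = 70
→ Q = 1280·(767.0 − 70)/(70 − 0.4200) = 12820 L/s.

12800 L/s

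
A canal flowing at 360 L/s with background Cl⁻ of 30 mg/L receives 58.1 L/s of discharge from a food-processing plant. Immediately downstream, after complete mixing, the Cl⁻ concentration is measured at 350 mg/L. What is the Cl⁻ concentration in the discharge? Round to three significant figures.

Mass balance: 360.0·30.00 + 58.10·Cₑ = 418.1·350.0
→ Cₑ = (418.1·350.0 − 360.0·30.00) / 58.10 = 2333 mg/L.

2330 mg/L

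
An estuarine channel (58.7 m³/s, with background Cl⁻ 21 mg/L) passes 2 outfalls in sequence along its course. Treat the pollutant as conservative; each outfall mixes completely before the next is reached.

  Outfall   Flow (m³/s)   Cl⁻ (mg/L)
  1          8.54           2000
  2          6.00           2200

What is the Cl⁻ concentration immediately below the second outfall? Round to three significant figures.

Outfall 1: combined Q = 67.24 m³/s; C = (58.70·21.00 + 8.540·2000)/67.24 = 272.3 mg/L.
Outfall 2: combined Q = 73.24 m³/s; C = (67.24·272.3 + 6.000·2200)/73.24 = 430.3 mg/L.

430 mg/L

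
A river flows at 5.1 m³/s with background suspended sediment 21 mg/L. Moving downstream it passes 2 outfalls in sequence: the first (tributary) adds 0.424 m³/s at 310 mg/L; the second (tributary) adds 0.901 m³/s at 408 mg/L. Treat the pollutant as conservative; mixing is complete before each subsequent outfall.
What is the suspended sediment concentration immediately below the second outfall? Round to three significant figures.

Below outfall 1: Q → 5.524 m³/s, C = (5.100·21.00 + 0.4240·310.0)/5.524 = 43.18 mg/L.
Below outfall 2: Q → 6.425 m³/s, C = (5.524·43.18 + 0.9010·408.0)/6.425 = 94.34 mg/L.

94.3 mg/L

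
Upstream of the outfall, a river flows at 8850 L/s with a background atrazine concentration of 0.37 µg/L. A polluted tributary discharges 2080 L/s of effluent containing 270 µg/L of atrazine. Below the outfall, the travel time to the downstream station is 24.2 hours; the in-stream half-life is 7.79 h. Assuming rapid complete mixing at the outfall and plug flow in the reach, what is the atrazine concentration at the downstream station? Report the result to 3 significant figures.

6.00 µg/L

Mixed concentration C = ΣQC/ΣQ = (8850·0.3700 + 2080·270.0) / 10930 = 564900/10930 = 51.68 µg/L.
Half-life 7.79 h → k = ln 2 / 7.79 = 0.08898 h⁻¹ = 2.135 d⁻¹.
First-order decay: C = 51.68·exp(−k·t) = 51.68·0.1161 = 6.000 µg/L.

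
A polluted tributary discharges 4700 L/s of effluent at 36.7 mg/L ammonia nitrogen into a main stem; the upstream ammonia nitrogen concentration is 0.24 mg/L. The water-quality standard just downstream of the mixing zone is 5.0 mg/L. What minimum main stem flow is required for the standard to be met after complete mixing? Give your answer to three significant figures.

Set C_mix = 5.0: (Q·0.2400 + 4700·36.70) / (Q + 4700) = 5.0
→ Q = 4700·(36.70 − 5.0)/(5.0 − 0.2400) = 31300 L/s.

31300 L/s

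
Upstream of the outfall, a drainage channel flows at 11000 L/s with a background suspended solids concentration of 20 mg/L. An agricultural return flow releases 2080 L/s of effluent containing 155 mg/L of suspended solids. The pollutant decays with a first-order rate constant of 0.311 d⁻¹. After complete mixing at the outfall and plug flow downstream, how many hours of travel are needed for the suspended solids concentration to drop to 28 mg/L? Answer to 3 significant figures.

Mass balance: C = (11000·20.00 + 2080·155.0) / 13080 = 542400/13080 = 41.47 mg/L.
41.47·exp(−k·t) = 28 → t = ln(41.47/28)/k = 109100 s = 30.31 h.

30.3 h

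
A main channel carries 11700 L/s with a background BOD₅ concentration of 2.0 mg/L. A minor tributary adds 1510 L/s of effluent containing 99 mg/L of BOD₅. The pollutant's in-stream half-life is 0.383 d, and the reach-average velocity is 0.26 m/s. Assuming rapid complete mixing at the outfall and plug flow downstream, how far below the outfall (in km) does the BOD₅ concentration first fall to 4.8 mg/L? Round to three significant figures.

After mixing, C = (11700·2.000 + 1510·99.00) / 13210 = 172900/13210 = 13.09 mg/L.
Half-life 0.383 d → k = ln 2 / 0.383 = 1.810 d⁻¹.
Set 13.09·exp(−k·t) = 4.8 → t = ln(13.09/4.8)/k = 47890 s = 13.30 h.
Distance = v·t = 0.26·47890 = 12450 m = 12.45 km.

12.5 km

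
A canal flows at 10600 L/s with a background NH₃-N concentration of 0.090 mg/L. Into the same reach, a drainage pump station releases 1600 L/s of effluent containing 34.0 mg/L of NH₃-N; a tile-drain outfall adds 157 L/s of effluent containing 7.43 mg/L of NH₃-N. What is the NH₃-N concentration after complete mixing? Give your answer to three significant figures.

Mixed concentration C = ΣQC/ΣQ = (10600·0.09000 + 1600·34.00 + 157.0·7.430) / 12360 = 56520/12360 = 4.574 mg/L.

4.57 mg/L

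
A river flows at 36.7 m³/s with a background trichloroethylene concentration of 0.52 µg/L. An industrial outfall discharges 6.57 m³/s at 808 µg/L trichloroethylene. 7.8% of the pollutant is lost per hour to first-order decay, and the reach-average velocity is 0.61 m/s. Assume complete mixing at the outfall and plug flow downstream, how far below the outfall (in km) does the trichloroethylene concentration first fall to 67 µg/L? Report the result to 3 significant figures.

16.5 km

Mass balance: C = (36.70·0.5200 + 6.570·808.0) / 43.27 = 5328/43.27 = 123.1 µg/L.
7.8%/h lost → k = −ln(1 − 0.078) = 0.08121 h⁻¹.
Set 123.1·exp(−k·t) = 67 → t = ln(123.1/67)/k = 26980 s = 7.493 h.
Distance = v·t = 0.61·26980 = 16450 m = 16.45 km.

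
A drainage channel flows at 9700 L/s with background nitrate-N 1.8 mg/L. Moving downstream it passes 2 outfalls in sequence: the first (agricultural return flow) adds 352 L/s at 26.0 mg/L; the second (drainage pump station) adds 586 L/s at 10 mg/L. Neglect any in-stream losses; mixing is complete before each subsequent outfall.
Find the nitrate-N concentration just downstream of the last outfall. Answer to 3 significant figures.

Below outfall 1: Q → 10050 L/s, C = (9700·1.800 + 352.0·26.00)/10050 = 2.647 mg/L.
Below outfall 2: Q → 10640 L/s, C = (10050·2.647 + 586.0·10.00)/10640 = 3.052 mg/L.

3.05 mg/L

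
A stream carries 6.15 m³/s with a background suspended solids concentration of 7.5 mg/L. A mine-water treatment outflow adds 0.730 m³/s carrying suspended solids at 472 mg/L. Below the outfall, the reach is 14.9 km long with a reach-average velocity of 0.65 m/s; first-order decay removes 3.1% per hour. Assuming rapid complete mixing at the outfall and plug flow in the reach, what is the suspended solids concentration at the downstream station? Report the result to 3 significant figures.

After mixing, C = (6.150·7.500 + 0.7300·472.0) / 6.880 = 390.7/6.880 = 56.79 mg/L.
Travel time t = 14.9·1000 / 0.65 = 22920 s = 6.368 h.
3.1%/h lost → k = −ln(1 − 0.031) = 0.03149 h⁻¹.
First-order decay: C = 56.79·exp(−k·t) = 56.79·0.8183 = 46.47 mg/L.

46.5 mg/L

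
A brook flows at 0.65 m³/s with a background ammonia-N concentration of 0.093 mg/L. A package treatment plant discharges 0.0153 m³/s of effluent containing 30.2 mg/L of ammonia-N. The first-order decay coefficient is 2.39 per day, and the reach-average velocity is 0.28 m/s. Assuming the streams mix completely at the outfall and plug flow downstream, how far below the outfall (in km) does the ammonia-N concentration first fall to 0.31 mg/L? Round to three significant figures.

9.41 km

Flow-weighted average: C = (0.6500·0.09300 + 0.01530·30.20) / 0.6653 = 0.5225/0.6653 = 0.7854 mg/L.
Set 0.7854·exp(−k·t) = 0.31 → t = ln(0.7854/0.31)/k = 33610 s = 9.335 h.
Distance = v·t = 0.28·33610 = 9409 m = 9.409 km.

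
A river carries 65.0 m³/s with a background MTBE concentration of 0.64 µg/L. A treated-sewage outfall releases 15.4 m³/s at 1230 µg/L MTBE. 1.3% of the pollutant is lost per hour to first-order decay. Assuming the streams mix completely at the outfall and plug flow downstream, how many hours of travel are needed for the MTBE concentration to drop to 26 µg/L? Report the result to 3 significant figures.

After mixing, C = (65.00·0.6400 + 15.40·1230) / 80.40 = 18980/80.40 = 236.1 µg/L.
1.3%/h lost → k = −ln(1 − 0.013) = 0.01309 h⁻¹.
236.1·exp(−k·t) = 26 → t = ln(236.1/26)/k = 607000 s = 168.6 h.

169 h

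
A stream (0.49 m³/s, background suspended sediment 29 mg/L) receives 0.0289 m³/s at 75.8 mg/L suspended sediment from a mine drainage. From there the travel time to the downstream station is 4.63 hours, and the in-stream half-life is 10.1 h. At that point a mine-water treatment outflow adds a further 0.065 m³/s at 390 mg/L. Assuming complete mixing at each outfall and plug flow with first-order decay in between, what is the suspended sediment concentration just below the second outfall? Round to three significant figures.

63.9 mg/L

Conservation of mass: C = (0.4900·29.00 + 0.02890·75.80) / 0.5189 = 16.40/0.5189 = 31.61 mg/L; combined flow 0.5189 m³/s.
Half-life 10.1 h → k = ln 2 / 10.1 = 0.06863 h⁻¹ = 1.647 d⁻¹.
Decay over the reach: 31.61·exp(−kt) = 31.61·0.7278 = 23.00 mg/L.
Second outfall: C = (0.5189·23.00 + 0.06500·390.0)/0.5839 = 63.86 mg/L.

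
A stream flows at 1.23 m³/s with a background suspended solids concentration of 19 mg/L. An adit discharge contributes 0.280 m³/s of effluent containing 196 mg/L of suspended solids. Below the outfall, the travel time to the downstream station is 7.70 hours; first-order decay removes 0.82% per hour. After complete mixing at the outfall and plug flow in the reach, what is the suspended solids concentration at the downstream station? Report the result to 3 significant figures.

Conservation of mass: C = (1.230·19.00 + 0.2800·196.0) / 1.510 = 78.25/1.510 = 51.82 mg/L.
0.82%/h lost → k = −ln(1 − 0.0082) = 0.008234 h⁻¹.
First-order decay: C = 51.82·exp(−k·t) = 51.82·0.9386 = 48.64 mg/L.

48.6 mg/L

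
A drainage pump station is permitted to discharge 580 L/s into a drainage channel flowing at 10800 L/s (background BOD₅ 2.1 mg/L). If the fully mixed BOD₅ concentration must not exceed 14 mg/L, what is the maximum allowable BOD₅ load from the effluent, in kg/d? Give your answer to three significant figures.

Mass balance at the limit: 10800·2.100 + 580.0·Cₑ = 11380·14 → Cₑ = 235.6 mg/L.
580.0 L/s = 0.5800 m³/s. Load = 0.5800 m³/s × 235.6 g/m³ × 86 400 s/d = 11810 kg/d.

11800 kg/d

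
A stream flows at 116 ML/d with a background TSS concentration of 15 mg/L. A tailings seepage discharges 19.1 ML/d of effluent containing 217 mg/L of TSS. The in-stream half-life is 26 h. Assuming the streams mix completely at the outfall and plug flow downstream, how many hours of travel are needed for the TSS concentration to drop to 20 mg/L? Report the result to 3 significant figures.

After mixing, C = (116.0·15.00 + 19.10·217.0) / 135.1 = 5885/135.1 = 43.56 mg/L.
Half-life 26 h → k = ln 2 / 26 = 0.02666 h⁻¹ = 0.6398 d⁻¹.
43.56·exp(−k·t) = 20 → t = ln(43.56/20)/k = 105100 s = 29.20 h.

29.2 h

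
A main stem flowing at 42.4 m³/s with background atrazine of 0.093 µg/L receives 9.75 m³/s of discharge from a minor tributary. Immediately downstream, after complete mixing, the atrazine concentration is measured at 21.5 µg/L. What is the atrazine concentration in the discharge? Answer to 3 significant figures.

Mass balance: 42.40·0.09300 + 9.750·Cₑ = 52.15·21.50
→ Cₑ = (52.15·21.50 − 42.40·0.09300) / 9.750 = 114.6 µg/L.

115 µg/L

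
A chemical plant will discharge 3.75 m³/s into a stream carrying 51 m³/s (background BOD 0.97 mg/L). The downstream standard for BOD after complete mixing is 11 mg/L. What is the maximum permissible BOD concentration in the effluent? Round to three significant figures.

147 mg/L

At the limit, (Qr·Cr + Qe·Cₑ)/(Qr + Qe) = 11:
Cₑ = (54.75·11 − 51.00·0.9700) / 3.750 = 147.4 mg/L.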